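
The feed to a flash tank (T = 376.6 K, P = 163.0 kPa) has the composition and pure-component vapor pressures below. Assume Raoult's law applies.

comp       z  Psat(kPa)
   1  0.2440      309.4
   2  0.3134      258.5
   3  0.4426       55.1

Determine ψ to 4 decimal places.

Raoult's law: Kᵢ = Pᵢˢᵃᵗ/P = Pᵢˢᵃᵗ/163.0.
  K_1 = 309.4/163.0 = 1.898160, K_2 = 258.5/163.0 = 1.585890, K_3 = 55.1/163.0 = 0.338037
Rachford–Rice: g(ψ) = Σ zᵢ(Kᵢ−1)/(1+ψ(Kᵢ−1)) = 0.
Feasibility: ΣzᵢKᵢ = 1.1098, Σzᵢ/Kᵢ = 1.6355 — both > 1, two phases present.
Newton–Raphson from ψ = 0.5:
  ψ = 0.5000: g = -0.14468, g' = -0.5914 → ψ = 0.2554
  ψ = 0.2554: g = -0.01460, g' = -0.4925 → ψ = 0.2257
  ψ = 0.2257: g = -0.00007, g' = -0.4881 → ψ = 0.2256
Converged at ψ = 0.2256.

ψ = 0.2256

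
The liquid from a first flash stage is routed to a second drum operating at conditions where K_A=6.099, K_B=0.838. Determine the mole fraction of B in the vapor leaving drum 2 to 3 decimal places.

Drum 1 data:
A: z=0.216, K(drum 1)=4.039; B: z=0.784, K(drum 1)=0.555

Drum 1:
Let ψ₁ = V/F and solve Σ zᵢ(Kᵢ−1)/(1+ψ₁(Kᵢ−1)) = 0.
g(0) = ΣzᵢKᵢ − 1 = 0.308 and g(1) = 1 − Σzᵢ/Kᵢ = -0.466, so a root lies in (0, 1).
Binary case is linear: z₁(K₁−1)(1+ψ₁(K₂−1)) + z₂(K₂−1)(1+ψ₁(K₁−1)) = 0
⇒ ψ₁ = [z₁(K₁−1)+z₂(K₂−1)] / [−(K₁−1)(K₂−1)] = 0.3075/1.3524 = 0.227
Drum-1 compositions:
  A: x = 0.128, y = 0.516
  B: x = 0.872, y = 0.484
Drum-2 feed = drum-1 liquid: z₂ = (0.1277, 0.8723).
Drum 2:
Material balance + equilibrium reduce to Σ zᵢ(Kᵢ−1)/(1+ψ₂(Kᵢ−1)) = 0.
Feasibility: ΣzᵢKᵢ = 1.510, Σzᵢ/Kᵢ = 1.062 — both > 1, two phases present.
Binary case is linear: z₁(K₁−1)(1+ψ₂(K₂−1)) + z₂(K₂−1)(1+ψ₂(K₁−1)) = 0
⇒ ψ₂ = [z₁(K₁−1)+z₂(K₂−1)] / [−(K₁−1)(K₂−1)] = 0.5100/0.8260 = 0.617
  A: x = 0.031, y = 0.188
  B: x = 0.969, y = 0.812

y_B (drum 2) = 0.812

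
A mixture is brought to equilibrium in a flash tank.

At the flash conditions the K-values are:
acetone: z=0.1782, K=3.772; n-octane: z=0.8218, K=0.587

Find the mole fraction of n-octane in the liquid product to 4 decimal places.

x_n-octane = 0.8703

Newton iteration, ψ⁰ = 0.5:
  ψ = 0.5000: g = -0.22070, g' = -0.4631 → ψ = 0.0235
  ψ = 0.0235: g = 0.12107, g' = -1.3500 → ψ = 0.1132
  ψ = 0.1132: g = 0.01999, g' = -0.9477 → ψ = 0.1342
  ψ = 0.1342: g = 0.00068, g' = -0.8844 → ψ = 0.1350
Converged at ψ = 0.1350.
Compositions from xᵢ = zᵢ/(1+ψ(Kᵢ−1)), yᵢ = Kᵢxᵢ:
  acetone: x = 0.1297, y = 0.4891
  n-octane: x = 0.8703, y = 0.5109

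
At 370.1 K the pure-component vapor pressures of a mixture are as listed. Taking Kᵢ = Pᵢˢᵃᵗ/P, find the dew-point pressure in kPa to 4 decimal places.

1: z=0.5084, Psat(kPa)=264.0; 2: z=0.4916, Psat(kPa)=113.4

At the dew point ψ → 1, so Σzᵢ/Kᵢ = 1 with Kᵢ = Pᵢˢᵃᵗ/P ⇒ 1/P = Σzᵢ/Pᵢˢᵃᵗ.
1/P = 0.5084/264.0 + 0.4916/113.4 = 0.0062609 ⇒ P = 159.7226 kPa

Pdew = 159.7226 kPa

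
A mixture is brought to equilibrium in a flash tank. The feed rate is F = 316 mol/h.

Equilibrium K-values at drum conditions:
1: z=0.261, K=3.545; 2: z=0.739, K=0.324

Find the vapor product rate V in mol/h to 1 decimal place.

V = 30.2 mol/h

Material balance + equilibrium reduce to Σ zᵢ(Kᵢ−1)/(1+V/F(Kᵢ−1)) = 0.
g(0) = ΣzᵢKᵢ − 1 = 0.165 and g(1) = 1 − Σzᵢ/Kᵢ = -1.354, so a root lies in (0, 1).
Iterate (Newton) starting at V/F = 0.68:
  V/F = 0.680: g = -0.6813, g' = -1.383 → V/F = 0.188
  V/F = 0.188: g = -0.1224, g' = -1.218 → V/F = 0.087
  V/F = 0.087: g = 0.0131, g' = -1.515 → V/F = 0.096
Converged at V/F = 0.096.
Then V = V/F·F = 0.0957·316 = 30.2 mol/h and L = F − V = 285.8 mol/h.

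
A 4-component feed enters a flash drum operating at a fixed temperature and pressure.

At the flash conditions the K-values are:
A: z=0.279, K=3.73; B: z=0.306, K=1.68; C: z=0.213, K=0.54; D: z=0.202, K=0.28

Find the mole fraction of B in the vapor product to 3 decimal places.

y_B = 0.355

Rachford–Rice: g(V/F) = Σ zᵢ(Kᵢ−1)/(1+V/F(Kᵢ−1)) = 0.
Check two-phase: ΣzᵢKᵢ = 1.726 > 1 and Σzᵢ/Kᵢ = 1.373 > 1, so g(0) = 0.726 > 0 and g(1) = -0.373 < 0.
Newton iteration, V/F⁰ = 0.49:
  V/F = 0.490: g = 0.1307, g' = -0.785 → V/F = 0.656
  V/F = 0.656: g = 0.0005, g' = -0.803 → V/F = 0.657
Converged at V/F = 0.657.
Compositions from xᵢ = zᵢ/(1+V/F(Kᵢ−1)), yᵢ = Kᵢxᵢ:
  A: x = 0.100, y = 0.372
  B: x = 0.212, y = 0.355
  C: x = 0.305, y = 0.165
  D: x = 0.383, y = 0.107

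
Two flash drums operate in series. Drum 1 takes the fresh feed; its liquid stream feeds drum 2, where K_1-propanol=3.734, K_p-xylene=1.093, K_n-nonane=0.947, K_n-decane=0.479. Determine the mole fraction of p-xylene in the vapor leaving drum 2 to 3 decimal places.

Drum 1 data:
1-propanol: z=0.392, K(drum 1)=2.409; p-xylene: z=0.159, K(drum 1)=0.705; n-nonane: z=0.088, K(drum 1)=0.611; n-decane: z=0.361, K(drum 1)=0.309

Drum 1:
Let ψ₁ = V/F and solve Σ zᵢ(Kᵢ−1)/(1+ψ₁(Kᵢ−1)) = 0.
Check two-phase: ΣzᵢKᵢ = 1.222 > 1 and Σzᵢ/Kᵢ = 1.701 > 1, so g(0) = 0.222 > 0 and g(1) = -0.701 < 0.
Iterate (Newton) starting at ψ₁ = 0.5:
  ψ₁ = 0.500: g = -0.1546, g' = -0.710 → ψ₁ = 0.282
  ψ₁ = 0.282: g = -0.0043, g' = -0.698 → ψ₁ = 0.276
Converged at ψ₁ = 0.276.
Drum-1 compositions:
  1-propanol: x = 0.282, y = 0.680
  p-xylene: x = 0.173, y = 0.122
  n-nonane: x = 0.099, y = 0.060
  n-decane: x = 0.446, y = 0.138
Drum-2 feed = drum-1 liquid: z₂ = (0.2822, 0.1731, 0.0986, 0.4461).
Drum 2:
Material balance + equilibrium reduce to Σ zᵢ(Kᵢ−1)/(1+ψ₂(Kᵢ−1)) = 0.
Check two-phase: ΣzᵢKᵢ = 1.550 > 1 and Σzᵢ/Kᵢ = 1.269 > 1, so g(0) = 0.550 > 0 and g(1) = -0.269 < 0.
Newton–Raphson from ψ₂ = 0.5:
  ψ₂ = 0.500: g = 0.0217, g' = -0.600 → ψ₂ = 0.536
  ψ₂ = 0.536: g = 0.0003, g' = -0.582 → ψ₂ = 0.537
Converged at ψ₂ = 0.537.
  1-propanol: x = 0.114, y = 0.427
  p-xylene: x = 0.165, y = 0.180
  n-nonane: x = 0.101, y = 0.096
  n-decane: x = 0.619, y = 0.297

y_p-xylene (drum 2) = 0.180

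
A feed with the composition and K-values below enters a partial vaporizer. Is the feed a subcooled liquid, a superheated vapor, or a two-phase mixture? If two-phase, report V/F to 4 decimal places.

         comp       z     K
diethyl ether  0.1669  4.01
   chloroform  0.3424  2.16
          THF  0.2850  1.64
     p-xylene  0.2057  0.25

two-phase, V/F = 0.8778

ΣzᵢKᵢ = 1.9277; Σzᵢ/Kᵢ = 1.1967.
Both exceed 1, so a two-phase solution exists.
Let ψ = V/F and solve Σ zᵢ(Kᵢ−1)/(1+ψ(Kᵢ−1)) = 0.
Newton iteration, ψ⁰ = 0.5:
  ψ = 0.5000: g = 0.34327, g' = -0.7887 → ψ = 0.9352
  ψ = 0.9352: g = -0.08038, g' = -1.5534 → ψ = 0.8835
  ψ = 0.8835: g = -0.00728, g' = -1.2894 → ψ = 0.8778
Converged at ψ = 0.8778.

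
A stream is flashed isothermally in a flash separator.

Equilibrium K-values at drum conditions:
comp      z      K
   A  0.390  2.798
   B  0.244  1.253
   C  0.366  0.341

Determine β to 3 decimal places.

Material balance + equilibrium reduce to Σ zᵢ(Kᵢ−1)/(1+β(Kᵢ−1)) = 0.
Check two-phase: ΣzᵢKᵢ = 1.522 > 1 and Σzᵢ/Kᵢ = 1.407 > 1, so g(0) = 0.522 > 0 and g(1) = -0.407 < 0.
Iterate (Newton) starting at β = 0.5:
  β = 0.500: g = 0.0643, g' = -0.715 → β = 0.590
  β = 0.590: g = -0.0006, g' = -0.734 → β = 0.589
Converged at β = 0.589.

β = 0.589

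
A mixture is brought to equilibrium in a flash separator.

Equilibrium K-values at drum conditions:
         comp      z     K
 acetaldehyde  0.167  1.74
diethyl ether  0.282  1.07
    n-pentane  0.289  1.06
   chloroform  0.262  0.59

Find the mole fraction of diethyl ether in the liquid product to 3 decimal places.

x_diethyl ether = 0.274

Rachford–Rice: g(ψ) = Σ zᵢ(Kᵢ−1)/(1+ψ(Kᵢ−1)) = 0.
Feasibility: ΣzᵢKᵢ = 1.053, Σzᵢ/Kᵢ = 1.076 — both > 1, two phases present.
Newton–Raphson from ψ = 0.41:
  ψ = 0.410: g = 0.0018, g' = -0.120 → ψ = 0.425
Converged at ψ = 0.425.
Compositions from xᵢ = zᵢ/(1+ψ(Kᵢ−1)), yᵢ = Kᵢxᵢ:
  acetaldehyde: x = 0.127, y = 0.221
  diethyl ether: x = 0.274, y = 0.293
  n-pentane: x = 0.282, y = 0.299
  chloroform: x = 0.317, y = 0.187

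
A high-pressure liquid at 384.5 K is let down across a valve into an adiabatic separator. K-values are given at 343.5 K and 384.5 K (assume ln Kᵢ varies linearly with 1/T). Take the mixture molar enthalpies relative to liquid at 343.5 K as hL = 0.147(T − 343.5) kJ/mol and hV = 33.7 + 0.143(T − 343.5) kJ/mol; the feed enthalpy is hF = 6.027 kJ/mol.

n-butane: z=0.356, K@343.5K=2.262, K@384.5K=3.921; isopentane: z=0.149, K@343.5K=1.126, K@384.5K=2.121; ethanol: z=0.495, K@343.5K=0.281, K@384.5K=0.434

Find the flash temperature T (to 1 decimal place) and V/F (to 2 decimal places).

T = 345.0 K, V/F = 0.17

Adiabatic flash: solve Rachford–Rice at each trial T, then check hF = ψ·hV(T) + (1−ψ)·hL(T).
  T = 343.5 K: K = (2.262, 1.126, 0.281), RR gives ψ = 0.146, H_out = 4.928 kJ/mol
  T = 384.5 K: K = (3.921, 2.121, 0.434), RR gives ψ = 0.665, H_out = 28.321 kJ/mol
  T = 364.0 K: K = (3.025, 1.573, 0.354), RR gives ψ = 0.443, H_out = 17.892 kJ/mol
  T = 353.8 K: K = (2.629, 1.339, 0.316), RR gives ψ = 0.312, H_out = 12.013 kJ/mol
  T = 348.6 K: K = (2.439, 1.228, 0.298), RR gives ψ = 0.234, H_out = 8.630 kJ/mol
  T = 346.1 K: K = (2.351, 1.177, 0.290), RR gives ψ = 0.193, H_out = 6.871 kJ/mol
  T = 344.8 K: K = (2.306, 1.151, 0.285), RR gives ψ = 0.170, H_out = 5.915 kJ/mol
Linear interpolation between T = 344.8 (H_out = 5.915) and T = 346.1 (H_out = 6.871) on hF = 6.027 gives T ≈ 345.0 K, at which ψ = 0.17.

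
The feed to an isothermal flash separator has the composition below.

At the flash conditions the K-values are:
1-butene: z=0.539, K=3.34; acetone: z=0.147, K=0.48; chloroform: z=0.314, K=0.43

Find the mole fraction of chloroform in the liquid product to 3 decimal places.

Material balance + equilibrium reduce to Σ zᵢ(Kᵢ−1)/(1+β(Kᵢ−1)) = 0.
Check two-phase: ΣzᵢKᵢ = 2.006 > 1 and Σzᵢ/Kᵢ = 1.198 > 1, so g(0) = 1.006 > 0 and g(1) = -0.198 < 0.
Newton–Raphson from β = 0.5:
  β = 0.500: g = 0.2276, g' = -0.899 → β = 0.753
  β = 0.753: g = 0.0173, g' = -0.807 → β = 0.775
Converged at β = 0.775.
Compositions from xᵢ = zᵢ/(1+β(Kᵢ−1)), yᵢ = Kᵢxᵢ:
  1-butene: x = 0.192, y = 0.640
  acetone: x = 0.246, y = 0.118
  chloroform: x = 0.562, y = 0.242

x_chloroform = 0.562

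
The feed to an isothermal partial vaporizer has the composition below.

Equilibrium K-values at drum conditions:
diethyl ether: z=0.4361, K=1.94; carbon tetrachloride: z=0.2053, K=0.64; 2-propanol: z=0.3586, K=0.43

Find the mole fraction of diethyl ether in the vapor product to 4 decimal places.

y_diethyl ether = 0.6708

Material balance + equilibrium reduce to Σ zᵢ(Kᵢ−1)/(1+ψ(Kᵢ−1)) = 0.
g(0) = ΣzᵢKᵢ − 1 = 0.1316 and g(1) = 1 − Σzᵢ/Kᵢ = -0.3795, so a root lies in (0, 1).
Newton iteration, ψ⁰ = 0.5:
  ψ = 0.5000: g = -0.09714, g' = -0.4458 → ψ = 0.2821
  ψ = 0.2821: g = -0.00181, g' = -0.4391 → ψ = 0.2780
Converged at ψ = 0.2780.
Compositions from xᵢ = zᵢ/(1+ψ(Kᵢ−1)), yᵢ = Kᵢxᵢ:
  diethyl ether: x = 0.3458, y = 0.6708
  carbon tetrachloride: x = 0.2281, y = 0.1460
  2-propanol: x = 0.4261, y = 0.1832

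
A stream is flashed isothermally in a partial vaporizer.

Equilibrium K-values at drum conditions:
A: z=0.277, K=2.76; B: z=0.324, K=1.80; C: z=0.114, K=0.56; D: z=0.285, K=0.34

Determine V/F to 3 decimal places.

Rachford–Rice: g(V/F) = Σ zᵢ(Kᵢ−1)/(1+V/F(Kᵢ−1)) = 0.
Feasibility: ΣzᵢKᵢ = 1.508, Σzᵢ/Kᵢ = 1.322 — both > 1, two phases present.
Iterate (Newton) starting at V/F = 0.42:
  V/F = 0.420: g = 0.1526, g' = -0.671 → V/F = 0.647
Converged at V/F = 0.647.

V/F = 0.647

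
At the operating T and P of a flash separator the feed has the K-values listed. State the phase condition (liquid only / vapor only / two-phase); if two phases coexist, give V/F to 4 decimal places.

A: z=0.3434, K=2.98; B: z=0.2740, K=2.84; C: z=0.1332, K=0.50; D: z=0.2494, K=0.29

two-phase, V/F = 0.7501

ΣzᵢKᵢ = 1.9404; Σzᵢ/Kᵢ = 1.3381.
Both exceed 1, so a two-phase solution exists.
Material balance + equilibrium reduce to Σ zᵢ(Kᵢ−1)/(1+ψ(Kᵢ−1)) = 0.
Iterate (Newton) starting at ψ = 0.36:
  ψ = 0.3600: g = 0.38115, g' = -1.0710 → ψ = 0.7159
  ψ = 0.7159: g = 0.03499, g' = -1.0039 → ψ = 0.7507
  ψ = 0.7507: g = -0.00065, g' = -1.0432 → ψ = 0.7501
Converged at ψ = 0.7501.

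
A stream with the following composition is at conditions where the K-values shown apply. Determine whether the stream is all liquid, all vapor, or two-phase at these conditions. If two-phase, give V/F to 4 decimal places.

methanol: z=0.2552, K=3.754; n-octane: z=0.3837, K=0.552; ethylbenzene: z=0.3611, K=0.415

two-phase, V/F = 0.2245

ΣzᵢKᵢ = 1.3197; Σzᵢ/Kᵢ = 1.6332.
Both exceed 1, so a two-phase solution exists.
Rachford–Rice: g(ψ) = Σ zᵢ(Kᵢ−1)/(1+ψ(Kᵢ−1)) = 0.
Newton iteration, ψ⁰ = 0.5:
  ψ = 0.5000: g = -0.22442, g' = -0.7173 → ψ = 0.1871
  ψ = 0.1871: g = 0.03894, g' = -1.0904 → ψ = 0.2229
  ψ = 0.2229: g = 0.00164, g' = -1.0017 → ψ = 0.2245
Converged at ψ = 0.2245.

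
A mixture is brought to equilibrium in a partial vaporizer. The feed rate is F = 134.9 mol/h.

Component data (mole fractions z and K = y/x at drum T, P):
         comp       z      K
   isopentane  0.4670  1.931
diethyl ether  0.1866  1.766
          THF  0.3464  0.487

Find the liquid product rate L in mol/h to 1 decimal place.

Rachford–Rice: g(V/F) = Σ zᵢ(Kᵢ−1)/(1+V/F(Kᵢ−1)) = 0.
Feasibility: ΣzᵢKᵢ = 1.4000, Σzᵢ/Kᵢ = 1.0588 — both > 1, two phases present.
Newton–Raphson from V/F = 0.64:
  V/F = 0.6400: g = 0.10379, g' = -0.4103 → V/F = 0.8930
  V/F = 0.8930: g = -0.00563, g' = -0.4697 → V/F = 0.8810
  V/F = 0.8810: g = -0.00003, g' = -0.4647 → V/F = 0.8809
Converged at V/F = 0.8809.
Then V = V/F·F = 0.8809·134.9 = 118.8 mol/h and L = F − V = 16.1 mol/h.

L = 16.1 mol/h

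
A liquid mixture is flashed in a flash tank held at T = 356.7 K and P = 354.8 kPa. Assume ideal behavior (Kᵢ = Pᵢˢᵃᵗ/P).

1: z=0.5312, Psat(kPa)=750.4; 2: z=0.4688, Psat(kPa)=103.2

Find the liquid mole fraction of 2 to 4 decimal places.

Raoult's law: Kᵢ = Pᵢˢᵃᵗ/P = Pᵢˢᵃᵗ/354.8.
  K_1 = 750.4/354.8 = 2.114994, K_2 = 103.2/354.8 = 0.290868
Rachford–Rice: g(ψ) = Σ zᵢ(Kᵢ−1)/(1+ψ(Kᵢ−1)) = 0.
g(0) = ΣzᵢKᵢ − 1 = 0.2598 and g(1) = 1 − Σzᵢ/Kᵢ = -0.8629, so a root lies in (0, 1).
Binary case is linear: z₁(K₁−1)(1+ψ(K₂−1)) + z₂(K₂−1)(1+ψ(K₁−1)) = 0
⇒ ψ = [z₁(K₁−1)+z₂(K₂−1)] / [−(K₁−1)(K₂−1)] = 0.25984/0.79068 = 0.3286
Compositions from xᵢ = zᵢ/(1+ψ(Kᵢ−1)), yᵢ = Kᵢxᵢ:
  1: x = 0.3888, y = 0.8222
  2: x = 0.6112, y = 0.1778

x_2 = 0.6112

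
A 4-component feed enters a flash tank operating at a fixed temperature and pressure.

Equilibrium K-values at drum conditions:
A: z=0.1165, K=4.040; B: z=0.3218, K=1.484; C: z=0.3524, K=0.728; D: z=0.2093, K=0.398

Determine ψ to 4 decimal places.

ψ = 0.4391

Newton iteration, ψ⁰ = 0.6:
  ψ = 0.6000: g = -0.06568, g' = -0.4034 → ψ = 0.4372
  ψ = 0.4372: g = 0.00082, g' = -0.4231 → ψ = 0.4391
Converged at ψ = 0.4391.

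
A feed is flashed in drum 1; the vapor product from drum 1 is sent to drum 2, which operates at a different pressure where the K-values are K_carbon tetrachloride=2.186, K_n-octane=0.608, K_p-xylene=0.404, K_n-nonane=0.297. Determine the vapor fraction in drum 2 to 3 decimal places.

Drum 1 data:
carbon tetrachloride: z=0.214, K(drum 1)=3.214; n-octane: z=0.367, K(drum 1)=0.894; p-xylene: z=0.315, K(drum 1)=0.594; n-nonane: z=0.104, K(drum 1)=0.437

V/F (drum 2) = 0.250

Drum 1:
Rachford–Rice: g(ψ₁) = Σ zᵢ(Kᵢ−1)/(1+ψ₁(Kᵢ−1)) = 0.
Check two-phase: ΣzᵢKᵢ = 1.248 > 1 and Σzᵢ/Kᵢ = 1.245 > 1, so g(0) = 0.248 > 0 and g(1) = -0.245 < 0.
Newton iteration, ψ₁⁰ = 0.5:
  ψ₁ = 0.500: g = -0.0582, g' = -0.386 → ψ₁ = 0.349
  ψ₁ = 0.349: g = 0.0048, g' = -0.459 → ψ₁ = 0.360
Converged at ψ₁ = 0.360.
Drum-1 compositions:
  carbon tetrachloride: x = 0.119, y = 0.383
  n-octane: x = 0.382, y = 0.341
  p-xylene: x = 0.369, y = 0.219
  n-nonane: x = 0.130, y = 0.057
Drum-2 feed = drum-1 vapor: z₂ = (0.3827, 0.3411, 0.2191, 0.0570).
Drum 2:
Let ψ₂ = V/F and solve Σ zᵢ(Kᵢ−1)/(1+ψ₂(Kᵢ−1)) = 0.
Check two-phase: ΣzᵢKᵢ = 1.150 > 1 and Σzᵢ/Kᵢ = 1.470 > 1, so g(0) = 0.150 > 0 and g(1) = -0.470 < 0.
Newton–Raphson from ψ₂ = 0.5:
  ψ₂ = 0.500: g = -0.1292, g' = -0.518 → ψ₂ = 0.251
  ψ₂ = 0.251: g = -0.0006, g' = -0.533 → ψ₂ = 0.250
Converged at ψ₂ = 0.250.
  carbon tetrachloride: x = 0.295, y = 0.646
  n-octane: x = 0.378, y = 0.230
  p-xylene: x = 0.257, y = 0.104
  n-nonane: x = 0.069, y = 0.021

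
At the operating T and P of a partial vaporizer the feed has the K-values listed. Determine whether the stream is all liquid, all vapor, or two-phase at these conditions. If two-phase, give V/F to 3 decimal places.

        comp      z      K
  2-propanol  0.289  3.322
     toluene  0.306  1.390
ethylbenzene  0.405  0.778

ΣzᵢKᵢ = 1.700; Σzᵢ/Kᵢ = 0.828.
Since Σzᵢ/Kᵢ < 1 the mixture is above its dew point — single vapor phase.

all vapor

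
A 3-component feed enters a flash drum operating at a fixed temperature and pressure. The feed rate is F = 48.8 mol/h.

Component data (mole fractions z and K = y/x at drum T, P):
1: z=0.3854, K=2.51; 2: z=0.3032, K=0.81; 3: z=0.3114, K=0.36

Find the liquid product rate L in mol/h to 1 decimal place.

Material balance + equilibrium reduce to Σ zᵢ(Kᵢ−1)/(1+β(Kᵢ−1)) = 0.
g(0) = ΣzᵢKᵢ − 1 = 0.3251 and g(1) = 1 − Σzᵢ/Kᵢ = -0.3929, so a root lies in (0, 1).
Newton–Raphson from β = 0.5:
  β = 0.5000: g = -0.02514, g' = -0.5745 → β = 0.4562
Converged at β = 0.4563.
Then V = β·F = 0.4563·48.8 = 22.3 mol/h and L = F − V = 26.5 mol/h.

L = 26.5 mol/h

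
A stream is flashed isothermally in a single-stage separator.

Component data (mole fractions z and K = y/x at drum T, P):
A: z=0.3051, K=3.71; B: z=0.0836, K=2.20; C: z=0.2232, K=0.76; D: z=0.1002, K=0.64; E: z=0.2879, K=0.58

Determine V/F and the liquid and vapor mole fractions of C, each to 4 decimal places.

Rachford–Rice: g(V/F) = Σ zᵢ(Kᵢ−1)/(1+V/F(Kᵢ−1)) = 0.
Feasibility: ΣzᵢKᵢ = 1.7166, Σzᵢ/Kᵢ = 1.0669 — both > 1, two phases present.
Newton iteration, V/F⁰ = 0.5:
  V/F = 0.5000: g = 0.15587, g' = -0.5683 → V/F = 0.7743
  V/F = 0.7743: g = 0.02388, g' = -0.4217 → V/F = 0.8309
  V/F = 0.8309: g = 0.00040, g' = -0.4084 → V/F = 0.8319
Converged at V/F = 0.8319.
Compositions from xᵢ = zᵢ/(1+V/F(Kᵢ−1)), yᵢ = Kᵢxᵢ:
  A: x = 0.0938, y = 0.3478
  B: x = 0.0418, y = 0.0920
  C: x = 0.2789, y = 0.2119
  D: x = 0.1430, y = 0.0915
  E: x = 0.4425, y = 0.2567

V/F = 0.8319, x_C = 0.2789, y_C = 0.2119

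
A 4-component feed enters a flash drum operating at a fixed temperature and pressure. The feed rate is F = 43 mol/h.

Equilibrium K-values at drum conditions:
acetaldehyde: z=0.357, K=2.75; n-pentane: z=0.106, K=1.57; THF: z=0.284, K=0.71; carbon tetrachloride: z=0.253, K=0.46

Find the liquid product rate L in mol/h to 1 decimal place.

Rachford–Rice: g(β) = Σ zᵢ(Kᵢ−1)/(1+β(Kᵢ−1)) = 0.
Feasibility: ΣzᵢKᵢ = 1.466, Σzᵢ/Kᵢ = 1.147 — both > 1, two phases present.
Iterate (Newton) starting at β = 0.4:
  β = 0.400: g = 0.1493, g' = -0.552 → β = 0.671
  β = 0.671: g = 0.0147, g' = -0.468 → β = 0.702
Converged at β = 0.702.
Then V = β·F = 0.7021·43 = 30.2 mol/h and L = F − V = 12.8 mol/h.

L = 12.8 mol/h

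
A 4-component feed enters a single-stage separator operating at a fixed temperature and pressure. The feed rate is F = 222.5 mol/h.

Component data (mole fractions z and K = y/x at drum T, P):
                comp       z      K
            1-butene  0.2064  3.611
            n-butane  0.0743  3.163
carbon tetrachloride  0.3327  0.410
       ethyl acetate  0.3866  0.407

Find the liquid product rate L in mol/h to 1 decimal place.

L = 181.3 mol/h

Material balance + equilibrium reduce to Σ zᵢ(Kᵢ−1)/(1+V/F(Kᵢ−1)) = 0.
g(0) = ΣzᵢKᵢ − 1 = 0.2741 and g(1) = 1 − Σzᵢ/Kᵢ = -0.8420, so a root lies in (0, 1).
Newton iteration, V/F⁰ = 0.58:
  V/F = 0.5800: g = -0.36223, g' = -0.8745 → V/F = 0.1658
  V/F = 0.1658: g = 0.02260, g' = -1.1832 → V/F = 0.1849
  V/F = 0.1849: g = 0.00047, g' = -1.1349 → V/F = 0.1853
Converged at V/F = 0.1853.
Then V = V/F·F = 0.1853·222.5 = 41.2 mol/h and L = F − V = 181.3 mol/h.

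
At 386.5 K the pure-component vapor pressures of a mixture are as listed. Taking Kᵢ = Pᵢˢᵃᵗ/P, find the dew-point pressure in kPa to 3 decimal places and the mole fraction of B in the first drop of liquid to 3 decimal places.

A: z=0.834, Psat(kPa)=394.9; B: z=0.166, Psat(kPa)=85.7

At the dew point ψ → 1, so Σzᵢ/Kᵢ = 1 with Kᵢ = Pᵢˢᵃᵗ/P ⇒ 1/P = Σzᵢ/Pᵢˢᵃᵗ.
1/P = 0.834/394.9 + 0.166/85.7 = 0.004049 ⇒ P = 246.980 kPa
xᵢ = zᵢP/Pᵢˢᵃᵗ ⇒ x_B = 0.166·246.980/85.7 = 0.478

Pdew = 246.980 kPa, x_B = 0.478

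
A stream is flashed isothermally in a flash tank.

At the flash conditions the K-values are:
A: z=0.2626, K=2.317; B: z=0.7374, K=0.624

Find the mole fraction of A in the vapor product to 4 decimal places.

Rachford–Rice: g(ψ) = Σ zᵢ(Kᵢ−1)/(1+ψ(Kᵢ−1)) = 0.
Feasibility: ΣzᵢKᵢ = 1.0686, Σzᵢ/Kᵢ = 1.2951 — both > 1, two phases present.
Newton iteration, ψ⁰ = 0.34:
  ψ = 0.3400: g = -0.07902, g' = -0.3544 → ψ = 0.1170
  ψ = 0.1170: g = 0.00965, g' = -0.4560 → ψ = 0.1382
  ψ = 0.1382: g = 0.00015, g' = -0.4420 → ψ = 0.1385
Converged at ψ = 0.1385.
Compositions from xᵢ = zᵢ/(1+ψ(Kᵢ−1)), yᵢ = Kᵢxᵢ:
  A: x = 0.2221, y = 0.5146
  B: x = 0.7779, y = 0.4854

y_A = 0.5146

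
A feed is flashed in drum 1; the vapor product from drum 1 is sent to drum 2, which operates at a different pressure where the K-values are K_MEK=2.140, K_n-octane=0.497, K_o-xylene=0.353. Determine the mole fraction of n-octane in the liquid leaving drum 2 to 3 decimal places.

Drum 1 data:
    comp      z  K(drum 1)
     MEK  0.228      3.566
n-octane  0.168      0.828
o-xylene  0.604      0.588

Drum 1:
Iterate (Newton) starting at ψ₁ = 0.64:
  ψ₁ = 0.640: g = -0.1490, g' = -0.410 → ψ₁ = 0.277
  ψ₁ = 0.277: g = 0.0308, g' = -0.649 → ψ₁ = 0.324
  ψ₁ = 0.324: g = 0.0015, g' = -0.589 → ψ₁ = 0.327
Converged at ψ₁ = 0.327.
Drum-1 compositions:
  MEK: x = 0.124, y = 0.442
  n-octane: x = 0.178, y = 0.147
  o-xylene: x = 0.698, y = 0.410
Drum-2 feed = drum-1 vapor: z₂ = (0.4422, 0.1474, 0.4104).
Drum 2:
Let ψ₂ = V/F and solve Σ zᵢ(Kᵢ−1)/(1+ψ₂(Kᵢ−1)) = 0.
Check two-phase: ΣzᵢKᵢ = 1.164 > 1 and Σzᵢ/Kᵢ = 1.666 > 1, so g(0) = 0.164 > 0 and g(1) = -0.666 < 0.
Newton iteration, ψ₂⁰ = 0.5:
  ψ₂ = 0.500: g = -0.1705, g' = -0.675 → ψ₂ = 0.247
  ψ₂ = 0.247: g = -0.0077, g' = -0.642 → ψ₂ = 0.236
Converged at ψ₂ = 0.236.
  MEK: x = 0.349, y = 0.746
  n-octane: x = 0.167, y = 0.083
  o-xylene: x = 0.484, y = 0.171

x_n-octane (drum 2) = 0.167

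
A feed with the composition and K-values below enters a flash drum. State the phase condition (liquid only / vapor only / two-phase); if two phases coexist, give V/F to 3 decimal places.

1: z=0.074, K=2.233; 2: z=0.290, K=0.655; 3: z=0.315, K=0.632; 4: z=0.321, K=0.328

liquid only

ΣzᵢKᵢ = 0.660; Σzᵢ/Kᵢ = 1.953.
Since ΣzᵢKᵢ < 1 the mixture is below its bubble point — single liquid phase.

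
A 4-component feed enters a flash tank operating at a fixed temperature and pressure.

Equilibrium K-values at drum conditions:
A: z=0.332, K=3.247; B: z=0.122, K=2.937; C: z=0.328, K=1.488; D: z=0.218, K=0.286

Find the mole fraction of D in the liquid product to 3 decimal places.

x_D = 0.619

Let ψ = V/F and solve Σ zᵢ(Kᵢ−1)/(1+ψ(Kᵢ−1)) = 0.
Check two-phase: ΣzᵢKᵢ = 1.987 > 1 and Σzᵢ/Kᵢ = 1.126 > 1, so g(0) = 0.987 > 0 and g(1) = -0.126 < 0.
Newton iteration, ψ⁰ = 0.43:
  ψ = 0.430: g = 0.4160, g' = -0.855 → ψ = 0.917
  ψ = 0.917: g = -0.0111, g' = -1.207 → ψ = 0.908
  ψ = 0.908: g = -0.0001, g' = -1.176 → ψ = 0.907
Converged at ψ = 0.907.
Compositions from xᵢ = zᵢ/(1+ψ(Kᵢ−1)), yᵢ = Kᵢxᵢ:
  A: x = 0.109, y = 0.355
  B: x = 0.044, y = 0.130
  C: x = 0.227, y = 0.338
  D: x = 0.619, y = 0.177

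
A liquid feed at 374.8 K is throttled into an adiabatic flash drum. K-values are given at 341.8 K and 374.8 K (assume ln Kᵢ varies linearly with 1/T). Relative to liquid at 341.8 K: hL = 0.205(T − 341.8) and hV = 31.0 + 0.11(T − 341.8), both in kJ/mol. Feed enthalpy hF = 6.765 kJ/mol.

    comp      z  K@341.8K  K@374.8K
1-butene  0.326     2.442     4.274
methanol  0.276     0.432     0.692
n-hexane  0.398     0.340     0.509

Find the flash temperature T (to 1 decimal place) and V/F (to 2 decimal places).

T = 348.7 K, V/F = 0.18

Adiabatic flash: solve Rachford–Rice at each trial T, then check hF = ψ·hV(T) + (1−ψ)·hL(T).
  T = 341.8 K: K = (2.442, 0.432, 0.340), RR gives ψ = 0.056, H_out = 1.746 kJ/mol
  T = 374.8 K: K = (4.274, 0.692, 0.509), RR gives ψ = 0.567, H_out = 22.558 kJ/mol
  T = 358.3 K: K = (3.273, 0.553, 0.420), RR gives ψ = 0.322, H_out = 12.848 kJ/mol
  T = 350.1 K: K = (2.839, 0.490, 0.379), RR gives ψ = 0.199, H_out = 7.728 kJ/mol
  T = 346.0 K: K = (2.638, 0.461, 0.359), RR gives ψ = 0.132, H_out = 4.914 kJ/mol
  T = 348.1 K: K = (2.740, 0.476, 0.369), RR gives ψ = 0.168, H_out = 6.384 kJ/mol
Linear interpolation between T = 348.1 (H_out = 6.384) and T = 350.1 (H_out = 7.728) on hF = 6.765 gives T ≈ 348.7 K, at which ψ = 0.18.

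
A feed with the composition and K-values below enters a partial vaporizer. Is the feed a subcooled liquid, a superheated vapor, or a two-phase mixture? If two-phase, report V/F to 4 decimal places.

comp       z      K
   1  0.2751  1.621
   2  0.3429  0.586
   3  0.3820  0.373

subcooled liquid

ΣzᵢKᵢ = 0.7894; Σzᵢ/Kᵢ = 1.7790.
Since ΣzᵢKᵢ < 1 the mixture is below its bubble point — single liquid phase.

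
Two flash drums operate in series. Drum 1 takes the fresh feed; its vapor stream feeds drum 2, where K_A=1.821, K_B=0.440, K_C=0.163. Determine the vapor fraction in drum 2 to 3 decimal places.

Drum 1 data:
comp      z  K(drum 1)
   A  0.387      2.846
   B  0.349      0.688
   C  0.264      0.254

Drum 1:
Rachford–Rice: g(ψ₁) = Σ zᵢ(Kᵢ−1)/(1+ψ₁(Kᵢ−1)) = 0.
Check two-phase: ΣzᵢKᵢ = 1.409 > 1 and Σzᵢ/Kᵢ = 1.683 > 1, so g(0) = 0.409 > 0 and g(1) = -0.683 < 0.
Newton iteration, ψ₁⁰ = 0.5:
  ψ₁ = 0.500: g = -0.0716, g' = -0.778 → ψ₁ = 0.408
  ψ₁ = 0.408: g = -0.0004, g' = -0.777 → ψ₁ = 0.407
Converged at ψ₁ = 0.407.
Drum-1 compositions:
  A: x = 0.221, y = 0.629
  B: x = 0.400, y = 0.275
  C: x = 0.379, y = 0.096
Drum-2 feed = drum-1 vapor: z₂ = (0.6286, 0.2751, 0.0963).
Drum 2:
Newton–Raphson from ψ₂ = 0.5:
  ψ₂ = 0.500: g = 0.0132, g' = -0.579 → ψ₂ = 0.523
Converged at ψ₂ = 0.523.
  A: x = 0.440, y = 0.801
  B: x = 0.389, y = 0.171
  C: x = 0.171, y = 0.028

V/F (drum 2) = 0.523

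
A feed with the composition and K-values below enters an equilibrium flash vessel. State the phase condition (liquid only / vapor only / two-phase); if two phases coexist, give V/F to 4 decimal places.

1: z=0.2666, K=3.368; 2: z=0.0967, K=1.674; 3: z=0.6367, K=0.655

ΣzᵢKᵢ = 1.4768; Σzᵢ/Kᵢ = 1.1090.
Both exceed 1, so a two-phase solution exists.
Rachford–Rice: g(ψ) = Σ zᵢ(Kᵢ−1)/(1+ψ(Kᵢ−1)) = 0.
Newton–Raphson from ψ = 0.65:
  ψ = 0.6500: g = 0.01079, g' = -0.3790 → ψ = 0.6785
  ψ = 0.6785: g = 0.00013, g' = -0.3699 → ψ = 0.6788
Converged at ψ = 0.6788.

two-phase, V/F = 0.6788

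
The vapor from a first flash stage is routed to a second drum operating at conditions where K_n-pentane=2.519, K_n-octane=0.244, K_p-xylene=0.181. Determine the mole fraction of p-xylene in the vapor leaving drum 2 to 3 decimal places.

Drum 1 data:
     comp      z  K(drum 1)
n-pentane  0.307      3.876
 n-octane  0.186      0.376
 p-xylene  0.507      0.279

Drum 1:
Let ψ₁ = V/F and solve Σ zᵢ(Kᵢ−1)/(1+ψ₁(Kᵢ−1)) = 0.
Feasibility: ΣzᵢKᵢ = 1.401, Σzᵢ/Kᵢ = 2.391 — both > 1, two phases present.
Iterate (Newton) starting at ψ₁ = 0.5:
  ψ₁ = 0.500: g = -0.3782, g' = -1.225 → ψ₁ = 0.191
  ψ₁ = 0.191: g = 0.0139, g' = -1.505 → ψ₁ = 0.200
  ψ₁ = 0.200: g = 0.0001, g' = -1.477 → ψ₁ = 0.201
Converged at ψ₁ = 0.201.
Drum-1 compositions:
  n-pentane: x = 0.195, y = 0.755
  n-octane: x = 0.213, y = 0.080
  p-xylene: x = 0.593, y = 0.165
Drum-2 feed = drum-1 vapor: z₂ = (0.7547, 0.0799, 0.1654).
Drum 2:
Material balance + equilibrium reduce to Σ zᵢ(Kᵢ−1)/(1+ψ₂(Kᵢ−1)) = 0.
Check two-phase: ΣzᵢKᵢ = 1.951 > 1 and Σzᵢ/Kᵢ = 1.541 > 1, so g(0) = 0.951 > 0 and g(1) = -0.541 < 0.
Iterate (Newton) starting at ψ₂ = 0.64:
  ψ₂ = 0.640: g = 0.1796, g' = -1.109 → ψ₂ = 0.802
  ψ₂ = 0.802: g = -0.0312, g' = -1.590 → ψ₂ = 0.782
Converged at ψ₂ = 0.782.
  n-pentane: x = 0.345, y = 0.869
  n-octane: x = 0.195, y = 0.048
  p-xylene: x = 0.460, y = 0.083

y_p-xylene (drum 2) = 0.083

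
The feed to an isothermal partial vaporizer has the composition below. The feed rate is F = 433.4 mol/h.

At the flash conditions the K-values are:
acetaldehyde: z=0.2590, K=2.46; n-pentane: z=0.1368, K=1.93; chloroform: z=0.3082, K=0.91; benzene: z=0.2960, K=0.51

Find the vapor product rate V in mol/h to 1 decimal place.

V = 320.5 mol/h

Newton–Raphson from β = 0.5:
  β = 0.5000: g = 0.08427, g' = -0.3670 → β = 0.7296
  β = 0.7296: g = 0.00346, g' = -0.3465 → β = 0.7396
Converged at β = 0.7396.
Then V = β·F = 0.7396·433.4 = 320.5 mol/h and L = F − V = 112.9 mol/h.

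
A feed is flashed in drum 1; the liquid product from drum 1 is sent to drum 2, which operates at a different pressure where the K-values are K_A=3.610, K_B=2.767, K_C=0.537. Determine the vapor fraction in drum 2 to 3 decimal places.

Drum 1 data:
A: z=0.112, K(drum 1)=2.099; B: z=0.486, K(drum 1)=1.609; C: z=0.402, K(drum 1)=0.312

Drum 1:
Rachford–Rice: g(ψ₁) = Σ zᵢ(Kᵢ−1)/(1+ψ₁(Kᵢ−1)) = 0.
Feasibility: ΣzᵢKᵢ = 1.142, Σzᵢ/Kᵢ = 1.644 — both > 1, two phases present.
Newton iteration, ψ₁⁰ = 0.5:
  ψ₁ = 0.500: g = -0.1153, g' = -0.604 → ψ₁ = 0.309
  ψ₁ = 0.309: g = -0.0104, g' = -0.510 → ψ₁ = 0.289
Converged at ψ₁ = 0.289.
Drum-1 compositions:
  A: x = 0.085, y = 0.178
  B: x = 0.413, y = 0.665
  C: x = 0.502, y = 0.157
Drum-2 feed = drum-1 liquid: z₂ = (0.0850, 0.4133, 0.5017).
Drum 2:
Rachford–Rice: g(ψ₂) = Σ zᵢ(Kᵢ−1)/(1+ψ₂(Kᵢ−1)) = 0.
g(0) = ΣzᵢKᵢ − 1 = 0.720 and g(1) = 1 − Σzᵢ/Kᵢ = -0.107, so a root lies in (0, 1).
Newton–Raphson from ψ₂ = 0.5:
  ψ₂ = 0.500: g = 0.1818, g' = -0.655 → ψ₂ = 0.778
  ψ₂ = 0.778: g = 0.0179, g' = -0.555 → ψ₂ = 0.810
Converged at ψ₂ = 0.810.
  A: x = 0.027, y = 0.099
  B: x = 0.170, y = 0.470
  C: x = 0.803, y = 0.431

V/F (drum 2) = 0.810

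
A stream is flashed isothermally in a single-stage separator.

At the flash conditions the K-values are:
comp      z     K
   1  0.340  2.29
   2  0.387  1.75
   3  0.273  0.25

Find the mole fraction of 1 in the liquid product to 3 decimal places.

Let ψ = V/F and solve Σ zᵢ(Kᵢ−1)/(1+ψ(Kᵢ−1)) = 0.
Feasibility: ΣzᵢKᵢ = 1.524, Σzᵢ/Kᵢ = 1.462 — both > 1, two phases present.
Newton–Raphson from ψ = 0.65:
  ψ = 0.650: g = 0.0342, g' = -0.850 → ψ = 0.690
  ψ = 0.690: g = -0.0012, g' = -0.913 → ψ = 0.689
Converged at ψ = 0.689.
Compositions from xᵢ = zᵢ/(1+ψ(Kᵢ−1)), yᵢ = Kᵢxᵢ:
  1: x = 0.180, y = 0.412
  2: x = 0.255, y = 0.447
  3: x = 0.565, y = 0.141

x_1 = 0.180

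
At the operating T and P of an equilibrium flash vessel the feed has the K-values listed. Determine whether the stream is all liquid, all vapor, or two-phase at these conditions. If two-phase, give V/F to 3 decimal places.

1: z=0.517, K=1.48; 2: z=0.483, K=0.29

ΣzᵢKᵢ = 0.905; Σzᵢ/Kᵢ = 2.015.
Since ΣzᵢKᵢ < 1 the mixture is below its bubble point — single liquid phase.

all liquid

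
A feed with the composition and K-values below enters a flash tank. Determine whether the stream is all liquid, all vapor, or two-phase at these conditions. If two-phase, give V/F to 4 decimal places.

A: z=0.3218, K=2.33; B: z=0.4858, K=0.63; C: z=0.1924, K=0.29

two-phase, V/F = 0.1733

ΣzᵢKᵢ = 1.1116; Σzᵢ/Kᵢ = 1.5727.
Both exceed 1, so a two-phase solution exists.
Rachford–Rice: g(ψ) = Σ zᵢ(Kᵢ−1)/(1+ψ(Kᵢ−1)) = 0.
Newton iteration, ψ⁰ = 0.44:
  ψ = 0.4400: g = -0.14337, g' = -0.5266 → ψ = 0.1677
  ψ = 0.1677: g = 0.00323, g' = -0.5811 → ψ = 0.1733
Converged at ψ = 0.1733.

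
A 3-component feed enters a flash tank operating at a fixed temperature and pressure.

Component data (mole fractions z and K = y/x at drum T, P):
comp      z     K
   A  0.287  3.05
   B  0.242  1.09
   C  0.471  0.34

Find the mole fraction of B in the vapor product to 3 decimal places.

Material balance + equilibrium reduce to Σ zᵢ(Kᵢ−1)/(1+ψ(Kᵢ−1)) = 0.
Feasibility: ΣzᵢKᵢ = 1.299, Σzᵢ/Kᵢ = 1.701 — both > 1, two phases present.
Iterate (Newton) starting at ψ = 0.37:
  ψ = 0.370: g = -0.0556, g' = -0.751 → ψ = 0.296
  ψ = 0.296: g = 0.0011, g' = -0.786 → ψ = 0.297
Converged at ψ = 0.297.
Compositions from xᵢ = zᵢ/(1+ψ(Kᵢ−1)), yᵢ = Kᵢxᵢ:
  A: x = 0.178, y = 0.544
  B: x = 0.236, y = 0.257
  C: x = 0.586, y = 0.199

y_B = 0.257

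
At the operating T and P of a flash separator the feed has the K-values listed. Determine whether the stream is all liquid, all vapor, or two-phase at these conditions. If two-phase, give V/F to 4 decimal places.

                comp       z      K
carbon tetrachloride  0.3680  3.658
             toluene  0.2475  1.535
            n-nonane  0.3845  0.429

two-phase, V/F = 0.8019

ΣzᵢKᵢ = 1.8910; Σzᵢ/Kᵢ = 1.1581.
Both exceed 1, so a two-phase solution exists.
Rachford–Rice: g(ψ) = Σ zᵢ(Kᵢ−1)/(1+ψ(Kᵢ−1)) = 0.
Newton–Raphson from ψ = 0.32:
  ψ = 0.3200: g = 0.37299, g' = -0.9985 → ψ = 0.6935
  ψ = 0.6935: g = 0.07708, g' = -0.7029 → ψ = 0.8032
  ψ = 0.8032: g = -0.00091, g' = -0.7269 → ψ = 0.8019
Converged at ψ = 0.8019.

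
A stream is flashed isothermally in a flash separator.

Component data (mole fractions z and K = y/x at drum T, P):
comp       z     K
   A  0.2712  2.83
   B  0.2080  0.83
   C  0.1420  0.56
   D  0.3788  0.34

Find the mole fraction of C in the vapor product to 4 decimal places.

y_C = 0.0856

Rachford–Rice: g(ψ) = Σ zᵢ(Kᵢ−1)/(1+ψ(Kᵢ−1)) = 0.
Check two-phase: ΣzᵢKᵢ = 1.1484 > 1 and Σzᵢ/Kᵢ = 1.7141 > 1, so g(0) = 0.1484 > 0 and g(1) = -0.7141 < 0.
Newton–Raphson from ψ = 0.44:
  ψ = 0.4400: g = -0.19310, g' = -0.6557 → ψ = 0.1455
  ψ = 0.1455: g = 0.01235, g' = -0.8060 → ψ = 0.1608
  ψ = 0.1608: g = 0.00015, g' = -0.7868 → ψ = 0.1610
Converged at ψ = 0.1610.
Compositions from xᵢ = zᵢ/(1+ψ(Kᵢ−1)), yᵢ = Kᵢxᵢ:
  A: x = 0.2095, y = 0.5928
  B: x = 0.2139, y = 0.1775
  C: x = 0.1528, y = 0.0856
  D: x = 0.4238, y = 0.1441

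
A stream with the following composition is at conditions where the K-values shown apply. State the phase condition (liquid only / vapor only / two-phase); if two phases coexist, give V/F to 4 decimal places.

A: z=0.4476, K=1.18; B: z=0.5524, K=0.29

ΣzᵢKᵢ = 0.6884; Σzᵢ/Kᵢ = 2.2841.
Since ΣzᵢKᵢ < 1 the mixture is below its bubble point — single liquid phase.

liquid only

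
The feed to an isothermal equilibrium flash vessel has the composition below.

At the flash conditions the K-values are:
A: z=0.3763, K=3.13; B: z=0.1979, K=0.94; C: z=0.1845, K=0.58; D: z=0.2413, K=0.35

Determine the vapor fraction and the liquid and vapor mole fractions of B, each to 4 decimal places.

Iterate (Newton) starting at ψ = 0.5:
  ψ = 0.5000: g = 0.04545, g' = -0.6770 → ψ = 0.5671
  ψ = 0.5671: g = 0.00057, g' = -0.6628 → ψ = 0.5680
Converged at ψ = 0.5680.
Compositions from xᵢ = zᵢ/(1+ψ(Kᵢ−1)), yᵢ = Kᵢxᵢ:
  A: x = 0.1703, y = 0.5330
  B: x = 0.2049, y = 0.1926
  C: x = 0.2423, y = 0.1405
  D: x = 0.3825, y = 0.1339

ψ = 0.5680, x_B = 0.2049, y_B = 0.1926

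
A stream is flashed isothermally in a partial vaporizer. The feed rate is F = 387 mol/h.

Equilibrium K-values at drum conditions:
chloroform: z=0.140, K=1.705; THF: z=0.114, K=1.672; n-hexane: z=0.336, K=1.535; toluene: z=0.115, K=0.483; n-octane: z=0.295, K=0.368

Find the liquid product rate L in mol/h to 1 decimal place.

Rachford–Rice: g(ψ) = Σ zᵢ(Kᵢ−1)/(1+ψ(Kᵢ−1)) = 0.
g(0) = ΣzᵢKᵢ − 1 = 0.109 and g(1) = 1 − Σzᵢ/Kᵢ = -0.409, so a root lies in (0, 1).
Newton–Raphson from ψ = 0.5:
  ψ = 0.500: g = -0.0806, g' = -0.435 → ψ = 0.314
  ψ = 0.314: g = -0.0058, g' = -0.380 → ψ = 0.299
Converged at ψ = 0.299.
Then V = ψ·F = 0.2992·387 = 115.8 mol/h and L = F − V = 271.2 mol/h.

L = 271.2 mol/h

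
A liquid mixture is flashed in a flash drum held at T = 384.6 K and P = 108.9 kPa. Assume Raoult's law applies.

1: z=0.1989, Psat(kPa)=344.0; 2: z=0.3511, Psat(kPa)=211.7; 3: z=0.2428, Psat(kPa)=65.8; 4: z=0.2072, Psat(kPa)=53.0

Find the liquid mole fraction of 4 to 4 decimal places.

x_4 = 0.3689

Raoult's law: Kᵢ = Pᵢˢᵃᵗ/P = Pᵢˢᵃᵗ/108.9.
  K_1 = 344.0/108.9 = 3.158861, K_2 = 211.7/108.9 = 1.943985, K_3 = 65.8/108.9 = 0.604224, K_4 = 53.0/108.9 = 0.486685
Let ψ = V/F and solve Σ zᵢ(Kᵢ−1)/(1+ψ(Kᵢ−1)) = 0.
Feasibility: ΣzᵢKᵢ = 1.5584, Σzᵢ/Kᵢ = 1.0711 — both > 1, two phases present.
Newton–Raphson from ψ = 0.5:
  ψ = 0.5000: g = 0.16877, g' = -0.5167 → ψ = 0.8266
  ψ = 0.8266: g = 0.01279, g' = -0.4670 → ψ = 0.8540
  ψ = 0.8540: g = -0.00004, g' = -0.4704 → ψ = 0.8539
Converged at ψ = 0.8539.
Compositions from xᵢ = zᵢ/(1+ψ(Kᵢ−1)), yᵢ = Kᵢxᵢ:
  1: x = 0.0699, y = 0.2210
  2: x = 0.1944, y = 0.3779
  3: x = 0.3667, y = 0.2216
  4: x = 0.3689, y = 0.1795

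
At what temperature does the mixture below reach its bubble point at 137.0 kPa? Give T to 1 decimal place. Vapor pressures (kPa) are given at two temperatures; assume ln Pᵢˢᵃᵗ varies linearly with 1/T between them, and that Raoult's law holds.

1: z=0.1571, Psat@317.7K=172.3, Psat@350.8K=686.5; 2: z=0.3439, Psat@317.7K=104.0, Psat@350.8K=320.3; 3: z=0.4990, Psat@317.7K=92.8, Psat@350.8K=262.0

T = 323.7 K

Bubble-point temperature: ΣzᵢPᵢˢᵃᵗ(T) = P. Interpolate ln Pᵢˢᵃᵗ = aᵢ + bᵢ/T.
  T = 317.7 K: ΣzᵢPᵢˢᵃᵗ = 109.14 kPa
  T = 350.8 K: ΣzᵢPᵢˢᵃᵗ = 348.74 kPa
  T = 334.2 K: ΣzᵢPᵢˢᵃᵗ = 199.93 kPa
  T = 325.9 K: ΣzᵢPᵢˢᵃᵗ = 148.48 kPa
  T = 321.8 K: ΣzᵢPᵢˢᵃᵗ = 127.53 kPa
  T = 323.9 K: ΣzᵢPᵢˢᵃᵗ = 137.92 kPa
Interpolating between 321.8 K and 323.9 K gives T ≈ 323.7 K.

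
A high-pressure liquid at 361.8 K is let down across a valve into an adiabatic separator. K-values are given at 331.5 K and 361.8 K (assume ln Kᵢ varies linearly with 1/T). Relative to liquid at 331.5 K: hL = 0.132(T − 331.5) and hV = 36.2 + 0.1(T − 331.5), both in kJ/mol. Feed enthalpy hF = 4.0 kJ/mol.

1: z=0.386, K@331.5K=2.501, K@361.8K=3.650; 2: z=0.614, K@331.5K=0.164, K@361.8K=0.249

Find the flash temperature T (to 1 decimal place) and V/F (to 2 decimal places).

T = 335.8 K, V/F = 0.10

Adiabatic flash: solve Rachford–Rice at each trial T, then check hF = ψ·hV(T) + (1−ψ)·hL(T).
  T = 331.5 K: K = (2.501, 0.164), RR gives ψ = 0.053, H_out = 1.906 kJ/mol
  T = 361.8 K: K = (3.650, 0.249), RR gives ψ = 0.282, H_out = 13.945 kJ/mol
  T = 346.6 K: K = (3.045, 0.204), RR gives ψ = 0.184, H_out = 8.582 kJ/mol
  T = 339.1 K: K = (2.767, 0.183), RR gives ψ = 0.125, H_out = 5.507 kJ/mol
  T = 335.3 K: K = (2.632, 0.174), RR gives ψ = 0.091, H_out = 3.781 kJ/mol
  T = 337.2 K: K = (2.699, 0.178), RR gives ψ = 0.109, H_out = 4.660 kJ/mol
Linear interpolation between T = 335.3 (H_out = 3.781) and T = 337.2 (H_out = 4.660) on hF = 4.0 gives T ≈ 335.8 K, at which ψ = 0.10.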